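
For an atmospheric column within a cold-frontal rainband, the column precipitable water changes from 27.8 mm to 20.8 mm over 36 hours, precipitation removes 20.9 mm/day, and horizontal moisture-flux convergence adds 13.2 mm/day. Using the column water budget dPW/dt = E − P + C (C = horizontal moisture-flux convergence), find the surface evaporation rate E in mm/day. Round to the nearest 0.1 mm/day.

dPW/dt = (20.8 − 27.8) mm / (36/24 day) = -4.667 mm/day.
E = dPW/dt + P − C = (-4.667) + 20.9 − (13.2) = 3.0 mm/day.

E ≈ 3.0 mm/day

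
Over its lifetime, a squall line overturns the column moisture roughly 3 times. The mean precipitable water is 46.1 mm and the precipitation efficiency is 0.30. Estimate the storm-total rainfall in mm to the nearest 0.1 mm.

rainfall ≈ 41.5 mm

Each cycle deposits ε × PW = 0.30 × 46.1 = 13.83 mm.
Over 3 cycles: 3 × 13.83 = 41.5 mm.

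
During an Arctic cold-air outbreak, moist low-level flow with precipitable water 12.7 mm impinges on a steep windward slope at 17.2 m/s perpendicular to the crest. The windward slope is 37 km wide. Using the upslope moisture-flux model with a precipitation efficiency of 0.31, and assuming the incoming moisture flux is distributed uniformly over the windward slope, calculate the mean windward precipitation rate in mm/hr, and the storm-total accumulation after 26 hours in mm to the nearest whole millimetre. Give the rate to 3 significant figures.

R ≈ 6.59 mm/hr; total ≈ 171 mm

Incoming column moisture flux per unit ridge length: F = V × PW = 17.2 × 12.7 = 218.44 mm·m/s.
Spread over the 37 km slope with efficiency ε = 0.31: R = ε·F/W = 0.31 × 218.44 / 37000 m = 1.830e-03 mm/s.
R = 1.830e-03 × 3600 = 6.59 mm/hr.
Over 26 h: total = 6.59 × 26 = 171.34 ≈ 171 mm.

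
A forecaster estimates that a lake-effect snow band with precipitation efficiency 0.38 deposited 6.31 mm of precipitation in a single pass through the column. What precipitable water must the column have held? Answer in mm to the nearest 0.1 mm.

PW ≈ 16.6 mm

PW = precipitation / ε = 6.31 / 0.38 = 16.6 mm.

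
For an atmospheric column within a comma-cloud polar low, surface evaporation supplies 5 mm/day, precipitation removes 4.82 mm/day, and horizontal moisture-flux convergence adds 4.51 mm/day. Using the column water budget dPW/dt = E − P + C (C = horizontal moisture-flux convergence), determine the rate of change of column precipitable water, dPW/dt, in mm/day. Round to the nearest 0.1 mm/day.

dPW/dt ≈ 4.7 mm/day

dPW/dt = E − P + C = 5 − 4.82 + (4.51) = 4.7 mm/day.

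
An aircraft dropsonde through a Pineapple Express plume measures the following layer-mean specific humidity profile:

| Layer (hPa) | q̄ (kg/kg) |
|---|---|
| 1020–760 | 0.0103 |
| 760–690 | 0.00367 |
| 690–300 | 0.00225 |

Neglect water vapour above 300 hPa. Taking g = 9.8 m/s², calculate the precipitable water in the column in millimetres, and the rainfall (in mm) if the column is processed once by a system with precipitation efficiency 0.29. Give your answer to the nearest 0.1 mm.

PW ≈ 38.9 mm; rainfall ≈ 11.3 mm

Precipitable water is the column-integrated vapour mass per unit area: PW = (1/g) Σ q̄ Δp, with q in kg/kg and Δp in Pa (1 kg/m² of water = 1 mm).
Layer 1020–760 hPa: Δp = 260 hPa = 26000 Pa, q̄ = 0.0103 kg/kg → 0.0103 × 26000 / 9.8 = 27.33 mm
Layer 760–690 hPa: Δp = 70 hPa = 7000 Pa, q̄ = 0.00367 kg/kg → 0.00367 × 7000 / 9.8 = 2.62 mm
Layer 690–300 hPa: Δp = 390 hPa = 39000 Pa, q̄ = 0.00225 kg/kg → 0.00225 × 39000 / 9.8 = 8.95 mm
PW = 27.33 + 2.62 + 8.95 = 38.90 ≈ 38.9 mm.
Rainfall = ε × PW = 0.29 × 38.9 = 11.3 mm.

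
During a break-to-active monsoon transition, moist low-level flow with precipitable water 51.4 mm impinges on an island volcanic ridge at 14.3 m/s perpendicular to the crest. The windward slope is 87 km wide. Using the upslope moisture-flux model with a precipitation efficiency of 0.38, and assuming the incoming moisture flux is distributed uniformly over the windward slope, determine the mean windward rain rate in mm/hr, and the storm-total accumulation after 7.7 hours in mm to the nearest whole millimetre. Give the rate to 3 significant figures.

R ≈ 11.6 mm/hr; total ≈ 89 mm

Incoming column moisture flux per unit ridge length: F = V × PW = 14.3 × 51.4 = 735.02 mm·m/s.
Spread over the 87 km slope with efficiency ε = 0.38: R = ε·F/W = 0.38 × 735.02 / 87000 m = 3.210e-03 mm/s.
R = 3.210e-03 × 3600 = 11.6 mm/hr.
Over 7.7 h: total = 11.6 × 7.7 = 89.32 ≈ 89 mm.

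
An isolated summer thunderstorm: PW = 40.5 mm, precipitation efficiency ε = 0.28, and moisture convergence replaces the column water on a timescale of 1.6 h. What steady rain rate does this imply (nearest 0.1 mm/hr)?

R ≈ 7.1 mm/hr

Each overturning extracts ε × PW = 0.28 × 40.5 = 11.34 mm.
Rate = ε·PW / τ = 11.34 / 1.6 h = 7.1 mm/hr.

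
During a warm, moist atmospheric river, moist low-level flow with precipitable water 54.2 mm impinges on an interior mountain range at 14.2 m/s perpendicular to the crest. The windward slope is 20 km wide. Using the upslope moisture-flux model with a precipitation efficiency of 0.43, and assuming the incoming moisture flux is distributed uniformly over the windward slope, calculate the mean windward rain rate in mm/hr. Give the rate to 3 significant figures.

Incoming column moisture flux per unit ridge length: F = V × PW = 14.2 × 54.2 = 769.64 mm·m/s.
Spread over the 20 km slope with efficiency ε = 0.43: R = ε·F/W = 0.43 × 769.64 / 20000 m = 1.655e-02 mm/s.
R = 1.655e-02 × 3600 = 59.6 mm/hr.

R ≈ 59.6 mm/hr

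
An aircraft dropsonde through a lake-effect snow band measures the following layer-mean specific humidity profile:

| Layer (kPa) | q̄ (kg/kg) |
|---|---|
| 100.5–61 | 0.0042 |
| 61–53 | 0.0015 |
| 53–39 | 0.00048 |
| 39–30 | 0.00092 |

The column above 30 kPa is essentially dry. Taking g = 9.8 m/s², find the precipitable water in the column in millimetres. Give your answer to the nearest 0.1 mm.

Precipitable water is the column-integrated vapour mass per unit area: PW = (1/g) Σ q̄ Δp, with q in kg/kg and Δp in Pa (1 kg/m² of water = 1 mm).
Layer 100.5–61 kPa: Δp = 395 hPa = 39500 Pa, q̄ = 0.0042 kg/kg → 0.0042 × 39500 / 9.8 = 16.93 mm
Layer 61–53 kPa: Δp = 80 hPa = 8000 Pa, q̄ = 0.0015 kg/kg → 0.0015 × 8000 / 9.8 = 1.22 mm
Layer 53–39 kPa: Δp = 140 hPa = 14000 Pa, q̄ = 0.00048 kg/kg → 0.00048 × 14000 / 9.8 = 0.69 mm
Layer 39–30 kPa: Δp = 90 hPa = 9000 Pa, q̄ = 0.00092 kg/kg → 0.00092 × 9000 / 9.8 = 0.84 mm
PW = 16.93 + 1.22 + 0.69 + 0.84 = 19.68 ≈ 19.7 mm.

PW ≈ 19.7 mm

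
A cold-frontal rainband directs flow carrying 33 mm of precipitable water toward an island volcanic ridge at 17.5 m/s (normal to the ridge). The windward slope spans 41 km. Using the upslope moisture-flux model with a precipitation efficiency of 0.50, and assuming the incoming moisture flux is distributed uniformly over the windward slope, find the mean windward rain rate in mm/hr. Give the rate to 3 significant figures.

R ≈ 25.4 mm/hr

Incoming column moisture flux per unit ridge length: F = V × PW = 17.5 × 33 = 577.5 mm·m/s.
Spread over the 41 km slope with efficiency ε = 0.50: R = ε·F/W = 0.50 × 577.5 / 41000 m = 7.043e-03 mm/s.
R = 7.043e-03 × 3600 = 25.4 mm/hr.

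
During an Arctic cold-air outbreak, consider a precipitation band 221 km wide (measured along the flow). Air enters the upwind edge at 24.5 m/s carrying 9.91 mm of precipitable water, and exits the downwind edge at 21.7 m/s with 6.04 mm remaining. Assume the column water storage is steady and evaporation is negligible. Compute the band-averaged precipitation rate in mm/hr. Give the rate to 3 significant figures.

R ≈ 1.82 mm/hr

Column moisture flux per unit crosswind length is F = V × PW.
Inflow: F_in = 24.5 × 9.91 = 242.795 mm·m/s
Outflow: F_out = 21.7 × 6.04 = 131.068 mm·m/s
Steady-state rate R = (F_in − F_out)/L = (242.795 − 131.068) / 221000 m = 5.056e-04 mm/s.
R = 5.056e-04 × 3600 = 1.82 mm/hr.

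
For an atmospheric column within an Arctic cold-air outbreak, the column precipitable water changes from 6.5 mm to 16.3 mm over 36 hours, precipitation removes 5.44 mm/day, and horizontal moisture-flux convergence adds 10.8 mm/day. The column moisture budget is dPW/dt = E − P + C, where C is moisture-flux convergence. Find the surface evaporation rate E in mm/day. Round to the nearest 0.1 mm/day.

E ≈ 1.2 mm/day

dPW/dt = (16.3 − 6.5) mm / (36/24 day) = +6.533 mm/day.
E = dPW/dt + P − C = (+6.533) + 5.44 − (10.8) = 1.2 mm/day.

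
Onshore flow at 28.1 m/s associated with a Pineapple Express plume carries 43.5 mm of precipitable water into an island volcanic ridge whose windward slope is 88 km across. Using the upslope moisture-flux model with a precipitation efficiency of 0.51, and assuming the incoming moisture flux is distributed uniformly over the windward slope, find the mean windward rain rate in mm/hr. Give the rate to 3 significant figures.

Incoming column moisture flux per unit ridge length: F = V × PW = 28.1 × 43.5 = 1222.35 mm·m/s.
Spread over the 88 km slope with efficiency ε = 0.51: R = ε·F/W = 0.51 × 1222.35 / 88000 m = 7.084e-03 mm/s.
R = 7.084e-03 × 3600 = 25.5 mm/hr.

R ≈ 25.5 mm/hr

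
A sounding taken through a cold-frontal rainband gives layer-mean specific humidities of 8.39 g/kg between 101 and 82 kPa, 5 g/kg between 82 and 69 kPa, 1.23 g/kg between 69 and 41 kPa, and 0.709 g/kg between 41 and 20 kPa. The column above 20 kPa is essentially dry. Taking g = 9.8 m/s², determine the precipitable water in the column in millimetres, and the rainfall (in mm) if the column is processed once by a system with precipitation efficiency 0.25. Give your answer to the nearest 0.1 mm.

PW ≈ 27.9 mm; rainfall ≈ 7.0 mm

Precipitable water is the column-integrated vapour mass per unit area: PW = (1/g) Σ q̄ Δp, with q in kg/kg and Δp in Pa (1 kg/m² of water = 1 mm).
Layer 101–82 kPa: Δp = 190 hPa = 19000 Pa, q̄ = 0.00839 kg/kg → 0.00839 × 19000 / 9.8 = 16.27 mm
Layer 82–69 kPa: Δp = 130 hPa = 13000 Pa, q̄ = 0.005 kg/kg → 0.005 × 13000 / 9.8 = 6.63 mm
Layer 69–41 kPa: Δp = 280 hPa = 28000 Pa, q̄ = 0.00123 kg/kg → 0.00123 × 28000 / 9.8 = 3.51 mm
Layer 41–20 kPa: Δp = 210 hPa = 21000 Pa, q̄ = 0.000709 kg/kg → 0.000709 × 21000 / 9.8 = 1.52 mm
PW = 16.27 + 6.63 + 3.51 + 1.52 = 27.93 ≈ 27.9 mm.
Rainfall = ε × PW = 0.25 × 27.9 = 7.0 mm.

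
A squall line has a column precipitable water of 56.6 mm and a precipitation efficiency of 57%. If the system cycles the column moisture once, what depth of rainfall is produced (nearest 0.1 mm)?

Rainfall = ε × PW = 0.57 × 56.6 = 32.3 mm.

rainfall ≈ 32.3 mm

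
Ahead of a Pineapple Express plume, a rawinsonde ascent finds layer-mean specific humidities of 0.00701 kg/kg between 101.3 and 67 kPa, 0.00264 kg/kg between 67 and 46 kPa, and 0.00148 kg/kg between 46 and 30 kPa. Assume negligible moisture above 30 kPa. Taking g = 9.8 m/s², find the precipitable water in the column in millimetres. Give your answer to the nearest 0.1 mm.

PW ≈ 32.6 mm

Precipitable water is the column-integrated vapour mass per unit area: PW = (1/g) Σ q̄ Δp, with q in kg/kg and Δp in Pa (1 kg/m² of water = 1 mm).
Layer 101.3–67 kPa: Δp = 343 hPa = 34300 Pa, q̄ = 0.00701 kg/kg → 0.00701 × 34300 / 9.8 = 24.53 mm
Layer 67–46 kPa: Δp = 210 hPa = 21000 Pa, q̄ = 0.00264 kg/kg → 0.00264 × 21000 / 9.8 = 5.66 mm
Layer 46–30 kPa: Δp = 160 hPa = 16000 Pa, q̄ = 0.00148 kg/kg → 0.00148 × 16000 / 9.8 = 2.42 mm
PW = 24.53 + 5.66 + 2.42 = 32.61 ≈ 32.6 mm.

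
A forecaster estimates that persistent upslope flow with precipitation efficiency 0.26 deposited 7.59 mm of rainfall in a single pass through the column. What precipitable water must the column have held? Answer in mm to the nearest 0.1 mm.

PW ≈ 29.2 mm

PW = rainfall / ε = 7.59 / 0.26 = 29.2 mm.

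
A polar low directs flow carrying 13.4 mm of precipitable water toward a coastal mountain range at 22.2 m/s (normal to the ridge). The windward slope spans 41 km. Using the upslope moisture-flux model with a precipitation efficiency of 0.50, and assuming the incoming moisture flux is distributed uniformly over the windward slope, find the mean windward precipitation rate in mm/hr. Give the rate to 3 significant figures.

R ≈ 13.1 mm/hr

Incoming column moisture flux per unit ridge length: F = V × PW = 22.2 × 13.4 = 297.48 mm·m/s.
Spread over the 41 km slope with efficiency ε = 0.50: R = ε·F/W = 0.50 × 297.48 / 41000 m = 3.628e-03 mm/s.
R = 3.628e-03 × 3600 = 13.1 mm/hr.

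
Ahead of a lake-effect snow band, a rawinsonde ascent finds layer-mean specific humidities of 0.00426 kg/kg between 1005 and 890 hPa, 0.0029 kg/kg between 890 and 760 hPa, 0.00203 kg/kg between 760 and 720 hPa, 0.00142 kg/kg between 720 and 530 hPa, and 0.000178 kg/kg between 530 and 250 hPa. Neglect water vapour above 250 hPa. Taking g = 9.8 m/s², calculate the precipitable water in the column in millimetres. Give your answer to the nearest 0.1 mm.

PW ≈ 12.9 mm

Precipitable water is the column-integrated vapour mass per unit area: PW = (1/g) Σ q̄ Δp, with q in kg/kg and Δp in Pa (1 kg/m² of water = 1 mm).
Layer 1005–890 hPa: Δp = 115 hPa = 11500 Pa, q̄ = 0.00426 kg/kg → 0.00426 × 11500 / 9.8 = 5.00 mm
Layer 890–760 hPa: Δp = 130 hPa = 13000 Pa, q̄ = 0.0029 kg/kg → 0.0029 × 13000 / 9.8 = 3.85 mm
Layer 760–720 hPa: Δp = 40 hPa = 4000 Pa, q̄ = 0.00203 kg/kg → 0.00203 × 4000 / 9.8 = 0.83 mm
Layer 720–530 hPa: Δp = 190 hPa = 19000 Pa, q̄ = 0.00142 kg/kg → 0.00142 × 19000 / 9.8 = 2.75 mm
Layer 530–250 hPa: Δp = 280 hPa = 28000 Pa, q̄ = 0.000178 kg/kg → 0.000178 × 28000 / 9.8 = 0.51 mm
PW = 5.00 + 3.85 + 0.83 + 2.75 + 0.51 = 12.94 ≈ 12.9 mm.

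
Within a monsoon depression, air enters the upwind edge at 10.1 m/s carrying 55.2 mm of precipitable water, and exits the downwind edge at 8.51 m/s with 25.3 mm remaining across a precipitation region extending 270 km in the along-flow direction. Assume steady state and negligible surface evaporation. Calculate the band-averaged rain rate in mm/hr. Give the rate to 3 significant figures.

Column moisture flux per unit crosswind length is F = V × PW.
Inflow: F_in = 10.1 × 55.2 = 557.52 mm·m/s
Outflow: F_out = 8.51 × 25.3 = 215.303 mm·m/s
Steady-state rate R = (F_in − F_out)/L = (557.52 − 215.303) / 270000 m = 1.267e-03 mm/s.
R = 1.267e-03 × 3600 = 4.56 mm/hr.

R ≈ 4.56 mm/hr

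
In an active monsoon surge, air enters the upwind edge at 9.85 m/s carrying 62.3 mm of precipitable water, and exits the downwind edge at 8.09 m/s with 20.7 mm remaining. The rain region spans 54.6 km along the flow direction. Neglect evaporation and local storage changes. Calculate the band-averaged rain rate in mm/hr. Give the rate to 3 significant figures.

Column moisture flux per unit crosswind length is F = V × PW.
Inflow: F_in = 9.85 × 62.3 = 613.655 mm·m/s
Outflow: F_out = 8.09 × 20.7 = 167.463 mm·m/s
Steady-state rate R = (F_in − F_out)/L = (613.655 − 167.463) / 54600 m = 8.172e-03 mm/s.
R = 8.172e-03 × 3600 = 29.4 mm/hr.

R ≈ 29.4 mm/hr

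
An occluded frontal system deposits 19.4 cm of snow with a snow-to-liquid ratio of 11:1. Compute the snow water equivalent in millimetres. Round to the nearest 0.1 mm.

SWE ≈ 17.6 mm

SWE = snow depth / ratio = 19.4 cm / 11 = 1.764 cm = 17.6 mm.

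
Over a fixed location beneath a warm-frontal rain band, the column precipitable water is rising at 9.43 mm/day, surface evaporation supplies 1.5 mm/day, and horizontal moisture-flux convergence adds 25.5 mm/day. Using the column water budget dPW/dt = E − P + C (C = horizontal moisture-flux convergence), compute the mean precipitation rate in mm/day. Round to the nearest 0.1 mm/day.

dPW/dt = +9.43 mm/day.
P = E + C − dPW/dt = 1.5 + (25.5) − (+9.43) = 17.6 mm/day.

P ≈ 17.6 mm/day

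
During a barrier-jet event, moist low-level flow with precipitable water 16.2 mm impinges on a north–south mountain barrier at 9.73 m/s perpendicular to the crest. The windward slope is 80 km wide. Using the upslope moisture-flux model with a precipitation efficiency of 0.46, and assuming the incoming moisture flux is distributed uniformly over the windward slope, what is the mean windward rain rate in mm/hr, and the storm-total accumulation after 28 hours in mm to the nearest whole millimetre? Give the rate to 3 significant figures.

R ≈ 3.26 mm/hr; total ≈ 91 mm

Incoming column moisture flux per unit ridge length: F = V × PW = 9.73 × 16.2 = 157.626 mm·m/s.
Spread over the 80 km slope with efficiency ε = 0.46: R = ε·F/W = 0.46 × 157.626 / 80000 m = 9.063e-04 mm/s.
R = 9.063e-04 × 3600 = 3.26 mm/hr.
Over 28 h: total = 3.26 × 28 = 91.28 ≈ 91 mm.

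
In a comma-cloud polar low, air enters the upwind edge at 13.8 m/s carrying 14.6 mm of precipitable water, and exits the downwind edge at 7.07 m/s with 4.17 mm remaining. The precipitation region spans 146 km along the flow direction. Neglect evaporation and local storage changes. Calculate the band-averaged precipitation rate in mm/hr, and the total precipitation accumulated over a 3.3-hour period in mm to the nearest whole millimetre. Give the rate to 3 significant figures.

R ≈ 4.24 mm/hr; total ≈ 14 mm

Column moisture flux per unit crosswind length is F = V × PW.
Inflow: F_in = 13.8 × 14.6 = 201.48 mm·m/s
Outflow: F_out = 7.07 × 4.17 = 29.4819 mm·m/s
Steady-state rate R = (F_in − F_out)/L = (201.48 − 29.4819) / 146000 m = 1.178e-03 mm/s.
R = 1.178e-03 × 3600 = 4.24 mm/hr.
Over 3.3 h: total = 4.24 × 3.3 = 13.992 ≈ 14 mm.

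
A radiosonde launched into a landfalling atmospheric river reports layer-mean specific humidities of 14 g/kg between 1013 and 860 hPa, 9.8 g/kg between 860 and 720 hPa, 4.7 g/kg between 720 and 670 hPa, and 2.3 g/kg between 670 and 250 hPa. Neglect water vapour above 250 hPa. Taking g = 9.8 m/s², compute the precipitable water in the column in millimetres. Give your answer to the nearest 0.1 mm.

PW ≈ 48.1 mm

Precipitable water is the column-integrated vapour mass per unit area: PW = (1/g) Σ q̄ Δp, with q in kg/kg and Δp in Pa (1 kg/m² of water = 1 mm).
Layer 1013–860 hPa: Δp = 153 hPa = 15300 Pa, q̄ = 0.014 kg/kg → 0.014 × 15300 / 9.8 = 21.86 mm
Layer 860–720 hPa: Δp = 140 hPa = 14000 Pa, q̄ = 0.0098 kg/kg → 0.0098 × 14000 / 9.8 = 14.00 mm
Layer 720–670 hPa: Δp = 50 hPa = 5000 Pa, q̄ = 0.0047 kg/kg → 0.0047 × 5000 / 9.8 = 2.40 mm
Layer 670–250 hPa: Δp = 420 hPa = 42000 Pa, q̄ = 0.0023 kg/kg → 0.0023 × 42000 / 9.8 = 9.86 mm
PW = 21.86 + 14.00 + 2.40 + 9.86 = 48.12 ≈ 48.1 mm.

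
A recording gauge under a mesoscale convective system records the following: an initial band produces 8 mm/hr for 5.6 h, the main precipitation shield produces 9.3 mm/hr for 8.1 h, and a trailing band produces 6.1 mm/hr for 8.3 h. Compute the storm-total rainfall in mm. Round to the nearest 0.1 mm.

Total = Σ Rᵢ Δtᵢ = 8 × 5.6 + 9.3 × 8.1 + 6.1 × 8.3
      = 44.8 + 75.33 + 50.63 = 170.8 mm.

total ≈ 170.8 mm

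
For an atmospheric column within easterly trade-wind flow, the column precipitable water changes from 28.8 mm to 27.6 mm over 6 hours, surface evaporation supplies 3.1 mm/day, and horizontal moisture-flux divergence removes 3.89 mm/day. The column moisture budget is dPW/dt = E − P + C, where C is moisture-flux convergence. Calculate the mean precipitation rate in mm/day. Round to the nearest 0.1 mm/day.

P ≈ 4.0 mm/day

dPW/dt = (27.6 − 28.8) mm / (6/24 day) = -4.800 mm/day.
P = E + C − dPW/dt = 3.1 + (-3.89) − (-4.800) = 4.0 mm/day.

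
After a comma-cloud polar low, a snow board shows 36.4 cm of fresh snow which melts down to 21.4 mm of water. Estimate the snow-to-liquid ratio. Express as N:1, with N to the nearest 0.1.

ratio ≈ 17.0

Ratio = snow depth / SWE = 364 mm / 21.4 mm = 17.0, i.e. 17.0:1.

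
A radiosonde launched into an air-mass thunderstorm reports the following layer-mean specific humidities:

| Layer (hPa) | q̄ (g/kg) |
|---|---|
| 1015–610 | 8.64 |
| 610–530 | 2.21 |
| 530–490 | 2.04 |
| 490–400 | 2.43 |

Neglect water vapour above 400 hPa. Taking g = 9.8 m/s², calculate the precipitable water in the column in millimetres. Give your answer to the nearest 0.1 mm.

Precipitable water is the column-integrated vapour mass per unit area: PW = (1/g) Σ q̄ Δp, with q in kg/kg and Δp in Pa (1 kg/m² of water = 1 mm).
Layer 1015–610 hPa: Δp = 405 hPa = 40500 Pa, q̄ = 0.00864 kg/kg → 0.00864 × 40500 / 9.8 = 35.71 mm
Layer 610–530 hPa: Δp = 80 hPa = 8000 Pa, q̄ = 0.00221 kg/kg → 0.00221 × 8000 / 9.8 = 1.80 mm
Layer 530–490 hPa: Δp = 40 hPa = 4000 Pa, q̄ = 0.00204 kg/kg → 0.00204 × 4000 / 9.8 = 0.83 mm
Layer 490–400 hPa: Δp = 90 hPa = 9000 Pa, q̄ = 0.00243 kg/kg → 0.00243 × 9000 / 9.8 = 2.23 mm
PW = 35.71 + 1.80 + 0.83 + 2.23 = 40.57 ≈ 40.6 mm.

PW ≈ 40.6 mm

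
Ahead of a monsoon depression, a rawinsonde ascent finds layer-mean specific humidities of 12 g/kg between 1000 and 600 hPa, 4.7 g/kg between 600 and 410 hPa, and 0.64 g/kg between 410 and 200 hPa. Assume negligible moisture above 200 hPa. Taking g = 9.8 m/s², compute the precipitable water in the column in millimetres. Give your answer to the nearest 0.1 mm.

PW ≈ 59.5 mm

Precipitable water is the column-integrated vapour mass per unit area: PW = (1/g) Σ q̄ Δp, with q in kg/kg and Δp in Pa (1 kg/m² of water = 1 mm).
Layer 1000–600 hPa: Δp = 400 hPa = 40000 Pa, q̄ = 0.012 kg/kg → 0.012 × 40000 / 9.8 = 48.98 mm
Layer 600–410 hPa: Δp = 190 hPa = 19000 Pa, q̄ = 0.0047 kg/kg → 0.0047 × 19000 / 9.8 = 9.11 mm
Layer 410–200 hPa: Δp = 210 hPa = 21000 Pa, q̄ = 0.00064 kg/kg → 0.00064 × 21000 / 9.8 = 1.37 mm
PW = 48.98 + 9.11 + 1.37 = 59.46 ≈ 59.5 mm.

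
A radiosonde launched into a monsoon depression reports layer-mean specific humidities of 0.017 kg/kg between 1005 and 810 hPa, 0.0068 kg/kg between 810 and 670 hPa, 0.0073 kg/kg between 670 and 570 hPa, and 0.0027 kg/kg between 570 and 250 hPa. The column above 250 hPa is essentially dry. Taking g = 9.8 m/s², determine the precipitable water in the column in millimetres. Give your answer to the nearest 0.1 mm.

PW ≈ 59.8 mm

Precipitable water is the column-integrated vapour mass per unit area: PW = (1/g) Σ q̄ Δp, with q in kg/kg and Δp in Pa (1 kg/m² of water = 1 mm).
Layer 1005–810 hPa: Δp = 195 hPa = 19500 Pa, q̄ = 0.017 kg/kg → 0.017 × 19500 / 9.8 = 33.83 mm
Layer 810–670 hPa: Δp = 140 hPa = 14000 Pa, q̄ = 0.0068 kg/kg → 0.0068 × 14000 / 9.8 = 9.71 mm
Layer 670–570 hPa: Δp = 100 hPa = 10000 Pa, q̄ = 0.0073 kg/kg → 0.0073 × 10000 / 9.8 = 7.45 mm
Layer 570–250 hPa: Δp = 320 hPa = 32000 Pa, q̄ = 0.0027 kg/kg → 0.0027 × 32000 / 9.8 = 8.82 mm
PW = 33.83 + 9.71 + 7.45 + 8.82 = 59.81 ≈ 59.8 mm.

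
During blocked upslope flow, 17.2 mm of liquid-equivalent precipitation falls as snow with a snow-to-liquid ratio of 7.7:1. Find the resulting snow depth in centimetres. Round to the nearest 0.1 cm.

Snow depth = liquid × ratio = 17.2 mm × 7.7 = 132.44 mm = 13.2 cm.

snow depth ≈ 13.2 cm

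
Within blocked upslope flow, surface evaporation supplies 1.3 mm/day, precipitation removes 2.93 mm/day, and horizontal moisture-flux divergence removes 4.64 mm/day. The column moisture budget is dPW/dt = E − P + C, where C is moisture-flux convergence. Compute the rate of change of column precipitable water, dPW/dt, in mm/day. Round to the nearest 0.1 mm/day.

dPW/dt = E − P + C = 1.3 − 2.93 + (-4.64) = -6.3 mm/day.

dPW/dt ≈ -6.3 mm/day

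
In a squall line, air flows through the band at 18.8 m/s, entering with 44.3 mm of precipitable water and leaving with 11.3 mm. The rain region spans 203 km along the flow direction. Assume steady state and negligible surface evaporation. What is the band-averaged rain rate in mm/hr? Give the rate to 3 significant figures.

R ≈ 11.0 mm/hr

Column moisture flux per unit crosswind length is F = V × PW.
Inflow: F_in = 18.8 × 44.3 = 832.84 mm·m/s
Outflow: F_out = 18.8 × 11.3 = 212.44 mm·m/s
Steady-state rate R = (F_in − F_out)/L = (832.84 − 212.44) / 203000 m = 3.056e-03 mm/s.
R = 3.056e-03 × 3600 = 11.0 mm/hr.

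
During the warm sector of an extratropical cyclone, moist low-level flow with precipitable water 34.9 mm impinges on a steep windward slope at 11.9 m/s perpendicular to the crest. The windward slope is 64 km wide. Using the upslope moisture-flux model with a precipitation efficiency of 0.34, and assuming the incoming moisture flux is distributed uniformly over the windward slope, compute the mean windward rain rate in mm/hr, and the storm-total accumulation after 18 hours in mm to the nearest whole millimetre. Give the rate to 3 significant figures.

R ≈ 7.94 mm/hr; total ≈ 143 mm

Incoming column moisture flux per unit ridge length: F = V × PW = 11.9 × 34.9 = 415.31 mm·m/s.
Spread over the 64 km slope with efficiency ε = 0.34: R = ε·F/W = 0.34 × 415.31 / 64000 m = 2.206e-03 mm/s.
R = 2.206e-03 × 3600 = 7.94 mm/hr.
Over 18 h: total = 7.94 × 18 = 142.92 ≈ 143 mm.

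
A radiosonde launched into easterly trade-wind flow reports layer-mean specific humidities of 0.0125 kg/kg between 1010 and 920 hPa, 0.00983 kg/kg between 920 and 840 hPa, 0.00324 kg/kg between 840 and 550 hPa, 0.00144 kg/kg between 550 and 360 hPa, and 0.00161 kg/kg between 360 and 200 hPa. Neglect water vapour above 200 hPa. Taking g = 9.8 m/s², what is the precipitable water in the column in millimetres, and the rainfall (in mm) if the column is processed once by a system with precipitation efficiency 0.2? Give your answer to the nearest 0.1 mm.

PW ≈ 34.5 mm; rainfall ≈ 6.9 mm

Precipitable water is the column-integrated vapour mass per unit area: PW = (1/g) Σ q̄ Δp, with q in kg/kg and Δp in Pa (1 kg/m² of water = 1 mm).
Layer 1010–920 hPa: Δp = 90 hPa = 9000 Pa, q̄ = 0.0125 kg/kg → 0.0125 × 9000 / 9.8 = 11.48 mm
Layer 920–840 hPa: Δp = 80 hPa = 8000 Pa, q̄ = 0.00983 kg/kg → 0.00983 × 8000 / 9.8 = 8.02 mm
Layer 840–550 hPa: Δp = 290 hPa = 29000 Pa, q̄ = 0.00324 kg/kg → 0.00324 × 29000 / 9.8 = 9.59 mm
Layer 550–360 hPa: Δp = 190 hPa = 19000 Pa, q̄ = 0.00144 kg/kg → 0.00144 × 19000 / 9.8 = 2.79 mm
Layer 360–200 hPa: Δp = 160 hPa = 16000 Pa, q̄ = 0.00161 kg/kg → 0.00161 × 16000 / 9.8 = 2.63 mm
PW = 11.48 + 8.02 + 9.59 + 2.79 + 2.63 = 34.51 ≈ 34.5 mm.
Rainfall = ε × PW = 0.2 × 34.5 = 6.9 mm.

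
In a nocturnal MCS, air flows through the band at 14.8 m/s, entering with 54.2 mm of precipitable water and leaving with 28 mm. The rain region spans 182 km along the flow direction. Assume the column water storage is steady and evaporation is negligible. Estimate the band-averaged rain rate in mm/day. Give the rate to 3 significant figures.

R ≈ 184 mm/day

Column moisture flux per unit crosswind length is F = V × PW.
Inflow: F_in = 14.8 × 54.2 = 802.16 mm·m/s
Outflow: F_out = 14.8 × 28 = 414.4 mm·m/s
Steady-state rate R = (F_in − F_out)/L = (802.16 − 414.4) / 182000 m = 2.131e-03 mm/s.
R = 2.131e-03 × 3600 × 24 = 184 mm/day.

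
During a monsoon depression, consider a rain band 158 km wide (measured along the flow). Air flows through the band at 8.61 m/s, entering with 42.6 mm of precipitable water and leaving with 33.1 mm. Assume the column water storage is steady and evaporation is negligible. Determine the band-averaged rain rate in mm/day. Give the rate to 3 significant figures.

Column moisture flux per unit crosswind length is F = V × PW.
Inflow: F_in = 8.61 × 42.6 = 366.786 mm·m/s
Outflow: F_out = 8.61 × 33.1 = 284.991 mm·m/s
Steady-state rate R = (F_in − F_out)/L = (366.786 − 284.991) / 158000 m = 5.177e-04 mm/s.
R = 5.177e-04 × 3600 × 24 = 44.7 mm/day.

R ≈ 44.7 mm/day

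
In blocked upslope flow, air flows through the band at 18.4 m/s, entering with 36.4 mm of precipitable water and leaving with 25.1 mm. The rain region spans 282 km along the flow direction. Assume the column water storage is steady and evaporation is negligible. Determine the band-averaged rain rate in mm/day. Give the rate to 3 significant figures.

Column moisture flux per unit crosswind length is F = V × PW.
Inflow: F_in = 18.4 × 36.4 = 669.76 mm·m/s
Outflow: F_out = 18.4 × 25.1 = 461.84 mm·m/s
Steady-state rate R = (F_in − F_out)/L = (669.76 − 461.84) / 282000 m = 7.373e-04 mm/s.
R = 7.373e-04 × 3600 × 24 = 63.7 mm/day.

R ≈ 63.7 mm/day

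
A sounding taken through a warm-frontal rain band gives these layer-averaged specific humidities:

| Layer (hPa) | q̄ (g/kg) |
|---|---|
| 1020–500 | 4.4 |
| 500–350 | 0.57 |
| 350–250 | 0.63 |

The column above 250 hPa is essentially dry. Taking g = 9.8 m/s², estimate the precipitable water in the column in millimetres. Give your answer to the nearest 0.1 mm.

PW ≈ 24.9 mm

Precipitable water is the column-integrated vapour mass per unit area: PW = (1/g) Σ q̄ Δp, with q in kg/kg and Δp in Pa (1 kg/m² of water = 1 mm).
Layer 1020–500 hPa: Δp = 520 hPa = 52000 Pa, q̄ = 0.0044 kg/kg → 0.0044 × 52000 / 9.8 = 23.35 mm
Layer 500–350 hPa: Δp = 150 hPa = 15000 Pa, q̄ = 0.00057 kg/kg → 0.00057 × 15000 / 9.8 = 0.87 mm
Layer 350–250 hPa: Δp = 100 hPa = 10000 Pa, q̄ = 0.00063 kg/kg → 0.00063 × 10000 / 9.8 = 0.64 mm
PW = 23.35 + 0.87 + 0.64 = 24.86 ≈ 24.9 mm.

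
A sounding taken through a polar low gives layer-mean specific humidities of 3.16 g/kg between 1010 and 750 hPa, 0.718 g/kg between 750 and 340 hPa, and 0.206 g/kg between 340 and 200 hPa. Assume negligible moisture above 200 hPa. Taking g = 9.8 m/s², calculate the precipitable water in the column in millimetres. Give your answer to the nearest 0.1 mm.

PW ≈ 11.7 mm

Precipitable water is the column-integrated vapour mass per unit area: PW = (1/g) Σ q̄ Δp, with q in kg/kg and Δp in Pa (1 kg/m² of water = 1 mm).
Layer 1010–750 hPa: Δp = 260 hPa = 26000 Pa, q̄ = 0.00316 kg/kg → 0.00316 × 26000 / 9.8 = 8.38 mm
Layer 750–340 hPa: Δp = 410 hPa = 41000 Pa, q̄ = 0.000718 kg/kg → 0.000718 × 41000 / 9.8 = 3.00 mm
Layer 340–200 hPa: Δp = 140 hPa = 14000 Pa, q̄ = 0.000206 kg/kg → 0.000206 × 14000 / 9.8 = 0.29 mm
PW = 8.38 + 3.00 + 0.29 = 11.67 ≈ 11.7 mm.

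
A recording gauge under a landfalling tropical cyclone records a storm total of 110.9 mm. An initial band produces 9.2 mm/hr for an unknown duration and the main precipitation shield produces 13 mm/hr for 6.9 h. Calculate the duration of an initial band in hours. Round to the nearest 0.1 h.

duration ≈ 2.3 h

Known phases: 13 × 6.9 = 89.7 mm.
Remaining depth = 110.9 − 89.7 = 21.2 mm.
Duration = 21.2 / 9.2 = 2.3 h.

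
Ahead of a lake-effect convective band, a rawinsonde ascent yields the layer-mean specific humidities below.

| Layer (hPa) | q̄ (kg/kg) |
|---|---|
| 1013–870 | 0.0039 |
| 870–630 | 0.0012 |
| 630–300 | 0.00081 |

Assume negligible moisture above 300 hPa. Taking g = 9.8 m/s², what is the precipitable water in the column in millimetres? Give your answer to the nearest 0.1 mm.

Precipitable water is the column-integrated vapour mass per unit area: PW = (1/g) Σ q̄ Δp, with q in kg/kg and Δp in Pa (1 kg/m² of water = 1 mm).
Layer 1013–870 hPa: Δp = 143 hPa = 14300 Pa, q̄ = 0.0039 kg/kg → 0.0039 × 14300 / 9.8 = 5.69 mm
Layer 870–630 hPa: Δp = 240 hPa = 24000 Pa, q̄ = 0.0012 kg/kg → 0.0012 × 24000 / 9.8 = 2.94 mm
Layer 630–300 hPa: Δp = 330 hPa = 33000 Pa, q̄ = 0.00081 kg/kg → 0.00081 × 33000 / 9.8 = 2.73 mm
PW = 5.69 + 2.94 + 2.73 = 11.36 ≈ 11.4 mm.

PW ≈ 11.4 mm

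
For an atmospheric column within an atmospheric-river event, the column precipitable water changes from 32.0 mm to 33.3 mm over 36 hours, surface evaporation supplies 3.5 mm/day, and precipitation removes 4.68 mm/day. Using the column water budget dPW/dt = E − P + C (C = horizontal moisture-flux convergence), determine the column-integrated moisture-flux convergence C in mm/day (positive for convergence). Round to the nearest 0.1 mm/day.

dPW/dt = (33.3 − 32.0) mm / (36/24 day) = +0.867 mm/day.
C = dPW/dt − E + P = (+0.867) − 3.5 + 4.68 = 2.0 mm/day.

C ≈ 2.0 mm/day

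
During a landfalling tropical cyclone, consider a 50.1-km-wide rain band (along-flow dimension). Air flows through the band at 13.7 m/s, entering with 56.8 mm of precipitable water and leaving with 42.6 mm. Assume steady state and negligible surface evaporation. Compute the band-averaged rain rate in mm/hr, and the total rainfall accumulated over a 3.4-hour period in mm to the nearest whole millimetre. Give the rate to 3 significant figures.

Column moisture flux per unit crosswind length is F = V × PW.
Inflow: F_in = 13.7 × 56.8 = 778.16 mm·m/s
Outflow: F_out = 13.7 × 42.6 = 583.62 mm·m/s
Steady-state rate R = (F_in − F_out)/L = (778.16 − 583.62) / 50100 m = 3.883e-03 mm/s.
R = 3.883e-03 × 3600 = 14.0 mm/hr.
Over 3.4 h: total = 14.0 × 3.4 = 47.6 ≈ 48 mm.

R ≈ 14.0 mm/hr; total ≈ 48 mm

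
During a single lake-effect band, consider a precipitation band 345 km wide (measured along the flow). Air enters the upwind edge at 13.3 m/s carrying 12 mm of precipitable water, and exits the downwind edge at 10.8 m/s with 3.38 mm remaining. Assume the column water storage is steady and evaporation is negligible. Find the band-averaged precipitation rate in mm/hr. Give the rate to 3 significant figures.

R ≈ 1.28 mm/hr

Column moisture flux per unit crosswind length is F = V × PW.
Inflow: F_in = 13.3 × 12 = 159.6 mm·m/s
Outflow: F_out = 10.8 × 3.38 = 36.504 mm·m/s
Steady-state rate R = (F_in − F_out)/L = (159.6 − 36.504) / 345000 m = 3.568e-04 mm/s.
R = 3.568e-04 × 3600 = 1.28 mm/hr.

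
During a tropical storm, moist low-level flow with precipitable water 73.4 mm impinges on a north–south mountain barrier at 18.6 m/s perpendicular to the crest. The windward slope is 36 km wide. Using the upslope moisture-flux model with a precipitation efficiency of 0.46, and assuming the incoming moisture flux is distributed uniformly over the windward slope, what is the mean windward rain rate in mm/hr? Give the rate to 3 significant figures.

Incoming column moisture flux per unit ridge length: F = V × PW = 18.6 × 73.4 = 1365.24 mm·m/s.
Spread over the 36 km slope with efficiency ε = 0.46: R = ε·F/W = 0.46 × 1365.24 / 36000 m = 1.744e-02 mm/s.
R = 1.744e-02 × 3600 = 62.8 mm/hr.

R ≈ 62.8 mm/hr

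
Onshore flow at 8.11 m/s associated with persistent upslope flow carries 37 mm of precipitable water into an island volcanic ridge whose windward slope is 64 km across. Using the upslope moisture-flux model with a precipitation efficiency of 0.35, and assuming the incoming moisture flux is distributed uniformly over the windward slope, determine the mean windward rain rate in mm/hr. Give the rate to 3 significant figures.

Incoming column moisture flux per unit ridge length: F = V × PW = 8.11 × 37 = 300.07 mm·m/s.
Spread over the 64 km slope with efficiency ε = 0.35: R = ε·F/W = 0.35 × 300.07 / 64000 m = 1.641e-03 mm/s.
R = 1.641e-03 × 3600 = 5.91 mm/hr.

R ≈ 5.91 mm/hr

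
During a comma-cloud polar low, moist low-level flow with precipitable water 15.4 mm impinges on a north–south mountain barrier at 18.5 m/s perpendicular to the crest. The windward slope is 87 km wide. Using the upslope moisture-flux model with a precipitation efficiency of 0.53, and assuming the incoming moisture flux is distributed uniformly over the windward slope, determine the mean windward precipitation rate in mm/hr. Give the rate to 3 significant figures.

R ≈ 6.25 mm/hr

Incoming column moisture flux per unit ridge length: F = V × PW = 18.5 × 15.4 = 284.9 mm·m/s.
Spread over the 87 km slope with efficiency ε = 0.53: R = ε·F/W = 0.53 × 284.9 / 87000 m = 1.736e-03 mm/s.
R = 1.736e-03 × 3600 = 6.25 mm/hr.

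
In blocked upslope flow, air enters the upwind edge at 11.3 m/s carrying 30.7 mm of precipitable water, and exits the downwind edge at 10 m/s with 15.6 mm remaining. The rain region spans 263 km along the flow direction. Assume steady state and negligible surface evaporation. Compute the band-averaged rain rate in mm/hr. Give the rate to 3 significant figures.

R ≈ 2.61 mm/hr

Column moisture flux per unit crosswind length is F = V × PW.
Inflow: F_in = 11.3 × 30.7 = 346.91 mm·m/s
Outflow: F_out = 10 × 15.6 = 156 mm·m/s
Steady-state rate R = (F_in − F_out)/L = (346.91 − 156) / 263000 m = 7.259e-04 mm/s.
R = 7.259e-04 × 3600 = 2.61 mm/hr.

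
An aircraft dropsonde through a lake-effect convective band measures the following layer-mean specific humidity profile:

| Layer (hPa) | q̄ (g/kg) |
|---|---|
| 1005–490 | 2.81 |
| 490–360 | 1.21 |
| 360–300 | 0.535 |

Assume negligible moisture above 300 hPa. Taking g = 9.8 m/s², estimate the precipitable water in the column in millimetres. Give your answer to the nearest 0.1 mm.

PW ≈ 16.7 mm

Precipitable water is the column-integrated vapour mass per unit area: PW = (1/g) Σ q̄ Δp, with q in kg/kg and Δp in Pa (1 kg/m² of water = 1 mm).
Layer 1005–490 hPa: Δp = 515 hPa = 51500 Pa, q̄ = 0.00281 kg/kg → 0.00281 × 51500 / 9.8 = 14.77 mm
Layer 490–360 hPa: Δp = 130 hPa = 13000 Pa, q̄ = 0.00121 kg/kg → 0.00121 × 13000 / 9.8 = 1.61 mm
Layer 360–300 hPa: Δp = 60 hPa = 6000 Pa, q̄ = 0.000535 kg/kg → 0.000535 × 6000 / 9.8 = 0.33 mm
PW = 14.77 + 1.61 + 0.33 = 16.71 ≈ 16.7 mm.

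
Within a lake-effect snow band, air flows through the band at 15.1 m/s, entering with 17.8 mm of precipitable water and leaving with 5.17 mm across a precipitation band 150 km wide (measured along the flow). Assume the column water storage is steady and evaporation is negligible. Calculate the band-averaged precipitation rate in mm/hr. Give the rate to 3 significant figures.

R ≈ 4.58 mm/hr

Column moisture flux per unit crosswind length is F = V × PW.
Inflow: F_in = 15.1 × 17.8 = 268.78 mm·m/s
Outflow: F_out = 15.1 × 5.17 = 78.067 mm·m/s
Steady-state rate R = (F_in − F_out)/L = (268.78 − 78.067) / 150000 m = 1.271e-03 mm/s.
R = 1.271e-03 × 3600 = 4.58 mm/hr.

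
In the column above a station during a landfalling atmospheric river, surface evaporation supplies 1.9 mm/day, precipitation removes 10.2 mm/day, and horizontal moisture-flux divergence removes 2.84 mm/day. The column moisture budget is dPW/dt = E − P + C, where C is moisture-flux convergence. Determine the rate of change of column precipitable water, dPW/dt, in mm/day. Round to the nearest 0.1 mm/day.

dPW/dt = E − P + C = 1.9 − 10.2 + (-2.84) = -11.1 mm/day.

dPW/dt ≈ -11.1 mm/day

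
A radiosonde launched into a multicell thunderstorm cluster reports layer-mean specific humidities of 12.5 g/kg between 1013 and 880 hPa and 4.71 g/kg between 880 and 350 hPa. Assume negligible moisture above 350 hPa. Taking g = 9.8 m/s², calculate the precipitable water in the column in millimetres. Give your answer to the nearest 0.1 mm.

Precipitable water is the column-integrated vapour mass per unit area: PW = (1/g) Σ q̄ Δp, with q in kg/kg and Δp in Pa (1 kg/m² of water = 1 mm).
Layer 1013–880 hPa: Δp = 133 hPa = 13300 Pa, q̄ = 0.0125 kg/kg → 0.0125 × 13300 / 9.8 = 16.96 mm
Layer 880–350 hPa: Δp = 530 hPa = 53000 Pa, q̄ = 0.00471 kg/kg → 0.00471 × 53000 / 9.8 = 25.47 mm
PW = 16.96 + 25.47 = 42.43 ≈ 42.4 mm.

PW ≈ 42.4 mm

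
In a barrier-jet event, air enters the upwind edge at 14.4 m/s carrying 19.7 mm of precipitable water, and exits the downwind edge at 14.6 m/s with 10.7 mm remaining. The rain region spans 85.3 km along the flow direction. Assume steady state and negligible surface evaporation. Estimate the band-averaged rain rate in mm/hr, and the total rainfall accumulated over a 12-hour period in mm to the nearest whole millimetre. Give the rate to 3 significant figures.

Column moisture flux per unit crosswind length is F = V × PW.
Inflow: F_in = 14.4 × 19.7 = 283.68 mm·m/s
Outflow: F_out = 14.6 × 10.7 = 156.22 mm·m/s
Steady-state rate R = (F_in − F_out)/L = (283.68 − 156.22) / 85300 m = 1.494e-03 mm/s.
R = 1.494e-03 × 3600 = 5.38 mm/hr.
Over 12 h: total = 5.38 × 12 = 64.56 ≈ 65 mm.

R ≈ 5.38 mm/hr; total ≈ 65 mm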